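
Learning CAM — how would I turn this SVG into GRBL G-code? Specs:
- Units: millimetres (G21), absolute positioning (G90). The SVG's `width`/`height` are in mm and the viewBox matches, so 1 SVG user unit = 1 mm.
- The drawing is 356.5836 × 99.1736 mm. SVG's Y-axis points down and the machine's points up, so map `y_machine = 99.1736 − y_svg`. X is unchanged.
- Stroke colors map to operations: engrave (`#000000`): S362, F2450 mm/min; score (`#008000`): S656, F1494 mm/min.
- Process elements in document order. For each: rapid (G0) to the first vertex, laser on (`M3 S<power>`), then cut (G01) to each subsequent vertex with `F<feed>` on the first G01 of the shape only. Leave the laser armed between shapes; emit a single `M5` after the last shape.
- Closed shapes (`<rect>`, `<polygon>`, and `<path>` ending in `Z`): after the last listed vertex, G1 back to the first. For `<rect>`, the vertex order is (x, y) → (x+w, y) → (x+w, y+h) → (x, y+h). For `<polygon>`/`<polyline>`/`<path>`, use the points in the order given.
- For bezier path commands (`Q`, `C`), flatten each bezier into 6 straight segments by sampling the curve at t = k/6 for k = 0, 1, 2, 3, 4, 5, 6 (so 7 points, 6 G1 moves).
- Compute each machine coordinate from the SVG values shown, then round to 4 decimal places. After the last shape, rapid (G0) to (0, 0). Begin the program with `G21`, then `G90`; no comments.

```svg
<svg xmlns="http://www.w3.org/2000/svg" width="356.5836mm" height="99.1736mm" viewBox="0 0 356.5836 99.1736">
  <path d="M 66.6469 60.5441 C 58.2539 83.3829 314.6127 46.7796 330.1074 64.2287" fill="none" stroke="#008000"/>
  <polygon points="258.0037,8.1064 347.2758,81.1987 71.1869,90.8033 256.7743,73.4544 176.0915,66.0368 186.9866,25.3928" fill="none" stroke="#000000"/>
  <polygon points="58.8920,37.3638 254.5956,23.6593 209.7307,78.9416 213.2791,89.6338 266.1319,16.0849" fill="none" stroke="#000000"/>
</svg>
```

1 u = 1 mm; y_m = 99.1736 − y.

[1] `<path>` cubic bezier, #008000→score S656 F1494: (66.6469,38.6295) → (82.1722,31.6382) → (127.7780,31.4012) → (189.4193,34.7661) → (253.0512,38.5800) → (304.6289,39.6905) → (330.1074,34.9449)

[2] `<polygon>` closed polygon, #000000→engrave S362 F2450: (258.0037,91.0672) → (347.2758,17.9749) → (71.1869,8.3703) → (256.7743,25.7192) → (176.0915,33.1368) → (186.9866,73.7808) → (258.0037,91.0672) (closed)

[3] `<polygon>` closed polygon, #000000→engrave S362 F2450: (58.8920,61.8098) → (254.5956,75.5143) → (209.7307,20.2320) → (213.2791,9.5398) → (266.1319,83.0887) → (58.8920,61.8098) (closed)

G21
G90
G0 X66.6469 Y38.6295
M3 S656
G01 X82.1722 Y31.6382 F1494
G01 X127.7780 Y31.4012
G01 X189.4193 Y34.7661
G01 X253.0512 Y38.5800
G01 X304.6289 Y39.6905
G01 X330.1074 Y34.9449
G0 X258.0037 Y91.0672
M3 S362
G01 X347.2758 Y17.9749 F2450
G01 X71.1869 Y8.3703
G01 X256.7743 Y25.7192
G01 X176.0915 Y33.1368
G01 X186.9866 Y73.7808
G01 X258.0037 Y91.0672
G0 X58.8920 Y61.8098
M3 S362
G01 X254.5956 Y75.5143 F2450
G01 X209.7307 Y20.2320
G01 X213.2791 Y9.5398
G01 X266.1319 Y83.0887
G01 X58.8920 Y61.8098
M5
G0 X0.0000 Y0.0000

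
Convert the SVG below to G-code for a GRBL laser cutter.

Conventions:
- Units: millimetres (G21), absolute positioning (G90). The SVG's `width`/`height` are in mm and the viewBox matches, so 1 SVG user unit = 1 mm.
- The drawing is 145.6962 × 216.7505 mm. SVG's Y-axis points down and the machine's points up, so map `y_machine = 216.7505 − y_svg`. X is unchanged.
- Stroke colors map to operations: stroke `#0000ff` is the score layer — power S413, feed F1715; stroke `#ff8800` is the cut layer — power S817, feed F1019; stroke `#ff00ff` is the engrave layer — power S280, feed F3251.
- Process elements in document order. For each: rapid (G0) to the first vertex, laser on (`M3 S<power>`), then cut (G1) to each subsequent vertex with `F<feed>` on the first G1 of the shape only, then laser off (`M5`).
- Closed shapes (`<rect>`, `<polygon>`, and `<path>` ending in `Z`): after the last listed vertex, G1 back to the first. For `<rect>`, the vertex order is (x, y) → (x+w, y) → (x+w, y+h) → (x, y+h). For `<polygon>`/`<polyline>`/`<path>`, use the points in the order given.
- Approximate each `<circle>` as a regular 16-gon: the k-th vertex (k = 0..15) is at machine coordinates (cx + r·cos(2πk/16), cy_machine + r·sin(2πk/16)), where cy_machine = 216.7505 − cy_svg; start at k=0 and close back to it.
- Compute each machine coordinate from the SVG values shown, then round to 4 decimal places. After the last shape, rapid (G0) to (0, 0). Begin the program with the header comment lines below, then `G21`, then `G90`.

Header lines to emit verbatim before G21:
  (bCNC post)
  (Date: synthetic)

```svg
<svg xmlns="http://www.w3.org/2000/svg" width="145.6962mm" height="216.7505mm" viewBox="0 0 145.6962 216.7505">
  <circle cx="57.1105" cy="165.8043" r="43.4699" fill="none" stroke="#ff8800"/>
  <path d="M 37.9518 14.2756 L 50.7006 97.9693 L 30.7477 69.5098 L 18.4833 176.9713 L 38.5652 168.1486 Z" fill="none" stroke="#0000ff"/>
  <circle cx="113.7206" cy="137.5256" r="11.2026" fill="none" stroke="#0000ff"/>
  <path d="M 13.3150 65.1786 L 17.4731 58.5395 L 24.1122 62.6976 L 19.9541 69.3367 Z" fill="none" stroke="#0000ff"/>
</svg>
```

1 u = 1 mm; y_m = 216.7505 − y.

[1] `<circle>` circle, #ff8800→cut S817 F1019: (100.5804,50.9462) → (97.2715,67.5814) → (87.8484,81.6841) → (73.7457,91.1072) → (57.1105,94.4161) → (40.4753,91.1072) → (26.3726,81.6841) → (16.9495,67.5814) → (13.6406,50.9462) → (16.9495,34.3110) → (26.3726,20.2083) → (40.4753,10.7852) → (57.1105,7.4763) → (73.7457,10.7852) → (87.8484,20.2083) → (97.2715,34.3110) → (100.5804,50.9462) (closed)

[2] `<path>` closed polygon, #0000ff→score S413 F1715: (37.9518,202.4749) → (50.7006,118.7812) → (30.7477,147.2407) → (18.4833,39.7792) → (38.5652,48.6019) → (37.9518,202.4749) (closed)

[3] `<circle>` circle, #0000ff→score S413 F1715: (124.9232,79.2249) → (124.0705,83.5119) → (121.6420,87.1463) → (118.0076,89.5748) → (113.7206,90.4275) → (109.4336,89.5748) → (105.7992,87.1463) → (103.3707,83.5119) → (102.5180,79.2249) → (103.3707,74.9379) → (105.7992,71.3035) → (109.4336,68.8750) → (113.7206,68.0223) → (118.0076,68.8750) → (121.6420,71.3035) → (124.0705,74.9379) → (124.9232,79.2249) (closed)

[4] `<path>` regular polygon, #0000ff→score S413 F1715: (13.3150,151.5719) → (17.4731,158.2110) → (24.1122,154.0529) → (19.9541,147.4138) → (13.3150,151.5719) (closed)

(bCNC post)
(Date: synthetic)
G21
G90
G0 X100.5804 Y50.9462
M3 S817
G1 X97.2715 Y67.5814 F1019
G1 X87.8484 Y81.6841
G1 X73.7457 Y91.1072
G1 X57.1105 Y94.4161
G1 X40.4753 Y91.1072
G1 X26.3726 Y81.6841
G1 X16.9495 Y67.5814
G1 X13.6406 Y50.9462
G1 X16.9495 Y34.3110
G1 X26.3726 Y20.2083
G1 X40.4753 Y10.7852
G1 X57.1105 Y7.4763
G1 X73.7457 Y10.7852
G1 X87.8484 Y20.2083
G1 X97.2715 Y34.3110
G1 X100.5804 Y50.9462
M5
G0 X37.9518 Y202.4749
M3 S413
G1 X50.7006 Y118.7812 F1715
G1 X30.7477 Y147.2407
G1 X18.4833 Y39.7792
G1 X38.5652 Y48.6019
G1 X37.9518 Y202.4749
M5
G0 X124.9232 Y79.2249
M3 S413
G1 X124.0705 Y83.5119 F1715
G1 X121.6420 Y87.1463
G1 X118.0076 Y89.5748
G1 X113.7206 Y90.4275
G1 X109.4336 Y89.5748
G1 X105.7992 Y87.1463
G1 X103.3707 Y83.5119
G1 X102.5180 Y79.2249
G1 X103.3707 Y74.9379
G1 X105.7992 Y71.3035
G1 X109.4336 Y68.8750
G1 X113.7206 Y68.0223
G1 X118.0076 Y68.8750
G1 X121.6420 Y71.3035
G1 X124.0705 Y74.9379
G1 X124.9232 Y79.2249
M5
G0 X13.3150 Y151.5719
M3 S413
G1 X17.4731 Y158.2110 F1715
G1 X24.1122 Y154.0529
G1 X19.9541 Y147.4138
G1 X13.3150 Y151.5719
M5
G0 X0.0000 Y0.0000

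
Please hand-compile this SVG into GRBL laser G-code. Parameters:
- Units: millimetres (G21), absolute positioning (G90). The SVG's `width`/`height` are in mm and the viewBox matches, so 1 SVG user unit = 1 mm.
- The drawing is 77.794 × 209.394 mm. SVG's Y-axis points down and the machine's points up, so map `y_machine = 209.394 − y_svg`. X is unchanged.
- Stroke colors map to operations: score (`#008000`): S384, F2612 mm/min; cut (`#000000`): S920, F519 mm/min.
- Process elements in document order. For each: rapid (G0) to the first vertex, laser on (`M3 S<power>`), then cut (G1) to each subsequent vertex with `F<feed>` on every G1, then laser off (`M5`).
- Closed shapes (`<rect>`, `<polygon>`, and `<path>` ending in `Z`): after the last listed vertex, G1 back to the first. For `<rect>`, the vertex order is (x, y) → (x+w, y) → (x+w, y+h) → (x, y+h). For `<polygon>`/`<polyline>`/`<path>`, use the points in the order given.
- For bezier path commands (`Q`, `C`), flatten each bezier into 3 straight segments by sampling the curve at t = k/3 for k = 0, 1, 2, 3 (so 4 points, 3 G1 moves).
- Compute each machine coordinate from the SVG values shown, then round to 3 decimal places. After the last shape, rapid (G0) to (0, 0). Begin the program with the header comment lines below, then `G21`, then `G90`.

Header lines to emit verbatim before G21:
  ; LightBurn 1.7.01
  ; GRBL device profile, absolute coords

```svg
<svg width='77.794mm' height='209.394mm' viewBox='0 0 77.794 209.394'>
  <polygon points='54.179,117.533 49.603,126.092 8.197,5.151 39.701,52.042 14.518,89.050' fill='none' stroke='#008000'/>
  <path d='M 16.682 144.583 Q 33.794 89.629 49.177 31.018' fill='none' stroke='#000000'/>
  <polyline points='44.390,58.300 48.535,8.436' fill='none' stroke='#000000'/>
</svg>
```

; LightBurn 1.7.01
; GRBL device profile, absolute coords
G21
G90
G0 X54.179 Y91.861
M3 S384
G1 X49.603 Y83.302 F2612
G1 X8.197 Y204.243 F2612
G1 X39.701 Y157.352 F2612
G1 X14.518 Y120.344 F2612
G1 X54.179 Y91.861 F2612
M5
G0 X16.682 Y64.811
M3 S920
G1 X27.898 Y101.853 F519
G1 X38.730 Y139.708 F519
G1 X49.177 Y178.376 F519
M5
G0 X44.390 Y151.094
M3 S920
G1 X48.535 Y200.958 F519
M5
G0 X0.000 Y0.000

1 u = 1 mm; y_m = 209.394 − y.

[1] `<polygon>` closed polygon, #008000→score S384 F2612: (54.179,91.861) → (49.603,83.302) → (8.197,204.243) → (39.701,157.352) → (14.518,120.344) → (54.179,91.861) (closed)

[2] `<path>` quadratic bezier, #000000→cut S920 F519: (16.682,64.811) → (27.898,101.853) → (38.730,139.708) → (49.177,178.376)

[3] `<polyline>` line segment, #000000→cut S920 F519: (44.390,151.094) → (48.535,200.958)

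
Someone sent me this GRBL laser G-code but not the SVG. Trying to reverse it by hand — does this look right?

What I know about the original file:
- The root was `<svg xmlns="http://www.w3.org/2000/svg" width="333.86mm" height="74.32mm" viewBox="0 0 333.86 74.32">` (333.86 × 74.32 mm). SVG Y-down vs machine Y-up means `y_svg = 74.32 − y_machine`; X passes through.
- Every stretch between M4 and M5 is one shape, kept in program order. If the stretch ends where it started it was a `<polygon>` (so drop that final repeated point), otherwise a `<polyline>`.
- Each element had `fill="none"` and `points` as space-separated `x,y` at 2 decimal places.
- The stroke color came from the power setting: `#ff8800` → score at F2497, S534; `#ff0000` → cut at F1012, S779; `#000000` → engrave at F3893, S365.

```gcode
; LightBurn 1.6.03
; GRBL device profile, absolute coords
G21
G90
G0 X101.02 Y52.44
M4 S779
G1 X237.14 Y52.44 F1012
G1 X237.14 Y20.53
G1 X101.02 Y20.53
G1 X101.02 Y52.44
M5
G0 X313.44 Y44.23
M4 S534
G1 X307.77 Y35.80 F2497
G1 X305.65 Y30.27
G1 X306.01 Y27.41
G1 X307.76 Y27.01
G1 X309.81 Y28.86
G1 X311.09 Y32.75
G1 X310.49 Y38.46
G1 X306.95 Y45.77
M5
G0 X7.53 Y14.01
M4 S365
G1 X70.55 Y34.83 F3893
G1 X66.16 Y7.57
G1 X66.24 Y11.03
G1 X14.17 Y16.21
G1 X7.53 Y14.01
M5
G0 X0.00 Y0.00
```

Each laser-on run becomes one SVG element. Flip Y back into SVG space with y_svg = 74.32 − y_machine.

Run 1: the run's S779 means `#ff0000` (cut). The run returns to its start, so emit a `<polygon>` with points (Y-flipped): 101.02,21.88 237.14,21.88 237.14,53.79 101.02,53.79.

Run 2: S534 ⇒ score layer `#ff8800`. The run is open, so emit a `<polyline>` with points (Y-flipped): 313.44,30.09 307.77,38.52 305.65,44.05 306.01,46.91 307.76,47.31 309.81,45.46 311.09,41.57 310.49,35.86 306.95,28.55.

Run 3: S365 ⇒ engrave layer `#000000`. The run returns to its start, so emit a `<polygon>` with points (Y-flipped): 7.53,60.31 70.55,39.49 66.16,66.75 66.24,63.29 14.17,58.11.

<svg xmlns="http://www.w3.org/2000/svg" width="333.86mm" height="74.32mm" viewBox="0 0 333.86 74.32">
  <polygon points="101.02,21.88 237.14,21.88 237.14,53.79 101.02,53.79" fill="none" stroke="#ff0000"/>
  <polyline points="313.44,30.09 307.77,38.52 305.65,44.05 306.01,46.91 307.76,47.31 309.81,45.46 311.09,41.57 310.49,35.86 306.95,28.55" fill="none" stroke="#ff8800"/>
  <polygon points="7.53,60.31 70.55,39.49 66.16,66.75 66.24,63.29 14.17,58.11" fill="none" stroke="#000000"/>
</svg>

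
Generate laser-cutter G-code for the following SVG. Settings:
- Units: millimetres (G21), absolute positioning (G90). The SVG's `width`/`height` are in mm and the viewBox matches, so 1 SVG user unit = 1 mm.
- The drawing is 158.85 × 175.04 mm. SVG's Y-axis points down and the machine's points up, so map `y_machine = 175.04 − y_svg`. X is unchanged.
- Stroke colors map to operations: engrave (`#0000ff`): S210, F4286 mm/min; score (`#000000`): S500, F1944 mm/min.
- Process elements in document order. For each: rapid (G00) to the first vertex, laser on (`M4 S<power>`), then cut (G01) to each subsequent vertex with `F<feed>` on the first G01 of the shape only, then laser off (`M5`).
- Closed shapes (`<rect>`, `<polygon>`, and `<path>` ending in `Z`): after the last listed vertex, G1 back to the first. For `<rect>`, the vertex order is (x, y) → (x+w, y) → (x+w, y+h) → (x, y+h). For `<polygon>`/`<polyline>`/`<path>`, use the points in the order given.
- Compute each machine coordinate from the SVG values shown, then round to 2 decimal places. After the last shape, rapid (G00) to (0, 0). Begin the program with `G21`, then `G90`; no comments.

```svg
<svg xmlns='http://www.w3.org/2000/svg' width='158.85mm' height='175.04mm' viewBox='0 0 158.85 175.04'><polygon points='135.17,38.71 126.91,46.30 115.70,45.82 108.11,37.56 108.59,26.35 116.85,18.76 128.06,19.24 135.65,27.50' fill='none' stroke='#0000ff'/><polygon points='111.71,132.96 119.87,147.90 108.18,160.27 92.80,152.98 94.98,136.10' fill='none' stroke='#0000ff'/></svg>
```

G21
G90
G00 X135.17 Y136.33
M4 S210
G01 X126.91 Y128.74 F4286
G01 X115.70 Y129.22
G01 X108.11 Y137.48
G01 X108.59 Y148.69
G01 X116.85 Y156.28
G01 X128.06 Y155.80
G01 X135.65 Y147.54
G01 X135.17 Y136.33
M5
G00 X111.71 Y42.08
M4 S210
G01 X119.87 Y27.14 F4286
G01 X108.18 Y14.77
G01 X92.80 Y22.06
G01 X94.98 Y38.94
G01 X111.71 Y42.08
M5
G00 X0.00 Y0.00

Since the viewBox matches the mm dimensions, user units are millimetres directly. The only transform is the Y-flip y_m = 175.04 − y_svg.

Shape 1 is a regular polygon drawn with `<polygon>`. Its stroke #0000ff means engrave at S210, F4286. After flipping Y the toolpath is (135.17,136.33) → (126.91,128.74) → (115.70,129.22) → (108.11,137.48) → (108.59,148.69) → (116.85,156.28) → (128.06,155.80) → (135.65,147.54) → (135.17,136.33), returning to the start.

Shape 2 is a regular polygon drawn with `<polygon>`. Its stroke #0000ff means engrave at S210, F4286. After flipping Y the toolpath is (111.71,42.08) → (119.87,27.14) → (108.18,14.77) → (92.80,22.06) → (94.98,38.94) → (111.71,42.08), returning to the start.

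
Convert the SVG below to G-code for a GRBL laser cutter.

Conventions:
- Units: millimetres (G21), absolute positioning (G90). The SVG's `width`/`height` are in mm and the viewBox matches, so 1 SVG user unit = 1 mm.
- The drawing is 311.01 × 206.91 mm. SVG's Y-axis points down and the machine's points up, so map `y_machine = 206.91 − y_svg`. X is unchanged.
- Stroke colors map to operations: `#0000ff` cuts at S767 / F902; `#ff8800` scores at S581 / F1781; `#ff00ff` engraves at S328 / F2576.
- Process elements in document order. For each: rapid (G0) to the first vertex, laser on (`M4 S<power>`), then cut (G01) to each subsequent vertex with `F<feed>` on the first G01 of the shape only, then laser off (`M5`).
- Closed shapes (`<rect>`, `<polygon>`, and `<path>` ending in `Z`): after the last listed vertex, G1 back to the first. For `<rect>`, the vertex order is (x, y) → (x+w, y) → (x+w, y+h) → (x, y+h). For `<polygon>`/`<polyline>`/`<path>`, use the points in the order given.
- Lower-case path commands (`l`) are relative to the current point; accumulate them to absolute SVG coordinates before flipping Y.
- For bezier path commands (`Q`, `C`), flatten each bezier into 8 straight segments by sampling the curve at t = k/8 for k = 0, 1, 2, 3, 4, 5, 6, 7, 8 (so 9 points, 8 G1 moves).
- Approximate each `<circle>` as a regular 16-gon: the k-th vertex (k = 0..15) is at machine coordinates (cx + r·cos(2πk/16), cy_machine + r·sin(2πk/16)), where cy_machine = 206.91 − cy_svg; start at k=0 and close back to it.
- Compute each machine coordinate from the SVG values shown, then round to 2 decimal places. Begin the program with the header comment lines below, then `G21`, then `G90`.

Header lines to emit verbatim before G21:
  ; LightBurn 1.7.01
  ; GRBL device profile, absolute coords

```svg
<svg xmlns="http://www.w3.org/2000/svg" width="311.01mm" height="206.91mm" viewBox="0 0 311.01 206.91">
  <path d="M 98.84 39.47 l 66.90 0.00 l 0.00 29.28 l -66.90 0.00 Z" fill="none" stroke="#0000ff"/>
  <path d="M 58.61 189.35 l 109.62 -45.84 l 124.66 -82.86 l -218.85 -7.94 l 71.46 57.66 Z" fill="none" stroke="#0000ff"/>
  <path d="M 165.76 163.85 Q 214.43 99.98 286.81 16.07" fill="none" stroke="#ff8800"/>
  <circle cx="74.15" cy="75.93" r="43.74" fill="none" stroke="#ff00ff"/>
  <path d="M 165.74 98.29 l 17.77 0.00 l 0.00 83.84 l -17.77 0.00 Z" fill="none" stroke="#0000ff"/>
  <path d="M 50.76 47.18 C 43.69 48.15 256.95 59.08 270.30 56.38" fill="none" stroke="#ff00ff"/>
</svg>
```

; LightBurn 1.7.01
; GRBL device profile, absolute coords
G21
G90
G0 X98.84 Y167.44
M4 S767
G01 X165.74 Y167.44 F902
G01 X165.74 Y138.16
G01 X98.84 Y138.16
G01 X98.84 Y167.44
M5
G0 X58.61 Y17.56
M4 S767
G01 X168.23 Y63.40 F902
G01 X292.89 Y146.26
G01 X74.04 Y154.20
G01 X145.50 Y96.54
G01 X58.61 Y17.56
M5
G0 X165.76 Y43.06
M4 S581
G01 X178.30 Y59.34 F1781
G01 X191.58 Y76.25
G01 X205.60 Y93.78
G01 X220.36 Y111.94
G01 X235.86 Y130.73
G01 X252.10 Y150.14
G01 X269.09 Y170.18
G01 X286.81 Y190.84
M5
G0 X117.89 Y130.98
M4 S328
G01 X114.56 Y147.72 F2576
G01 X105.08 Y161.91
G01 X90.89 Y171.39
G01 X74.15 Y174.72
G01 X57.41 Y171.39
G01 X43.22 Y161.91
G01 X33.74 Y147.72
G01 X30.41 Y130.98
G01 X33.74 Y114.24
G01 X43.22 Y100.05
G01 X57.41 Y90.57
G01 X74.15 Y87.24
G01 X90.89 Y90.57
G01 X105.08 Y100.05
G01 X114.56 Y114.24
G01 X117.89 Y130.98
M5
G0 X165.74 Y108.62
M4 S767
G01 X183.51 Y108.62 F902
G01 X183.51 Y24.78
G01 X165.74 Y24.78
G01 X165.74 Y108.62
M5
G0 X50.76 Y159.73
M4 S328
G01 X57.62 Y158.95 F2576
G01 X80.20 Y157.50
G01 X113.60 Y155.68
G01 X152.87 Y153.75
G01 X193.11 Y152.00
G01 X229.37 Y150.69
G01 X256.74 Y150.11
G01 X270.30 Y150.53
M5

Since the viewBox matches the mm dimensions, user units are millimetres directly. The only transform is the Y-flip y_m = 206.91 − y_svg.

Shape 1 is a rectangle drawn with `<path>`. Its stroke #0000ff means cut at S767, F902. After flipping Y the toolpath is (98.84,167.44) → (165.74,167.44) → (165.74,138.16) → (98.84,138.16) → (98.84,167.44), returning to the start.

Shape 2 is a closed polygon drawn with `<path>`. Its stroke #0000ff means cut at S767, F902. After flipping Y the toolpath is (58.61,17.56) → (168.23,63.40) → (292.89,146.26) → (74.04,154.20) → (145.50,96.54) → (58.61,17.56), returning to the start.

Shape 3 is a quadratic bezier drawn with `<path>`. Its stroke #ff8800 means score at S581, F1781. After flipping Y the toolpath is (165.76,43.06) → (178.30,59.34) → (191.58,76.25) → (205.60,93.78) → (220.36,111.94) → (235.86,130.73) → (252.10,150.14) → (269.09,170.18) → (286.81,190.84).

Shape 4 is a circle drawn with `<circle>`. Its stroke #ff00ff means engrave at S328, F2576. After flipping Y the toolpath is (117.89,130.98) → (114.56,147.72) → (105.08,161.91) → (90.89,171.39) → (74.15,174.72) → (57.41,171.39) → (43.22,161.91) → (33.74,147.72) → (30.41,130.98) → (33.74,114.24) → (43.22,100.05) → (57.41,90.57) → (74.15,87.24) → (90.89,90.57) → (105.08,100.05) → (114.56,114.24) → (117.89,130.98), returning to the start.

Shape 5 is a rectangle drawn with `<path>`. Its stroke #0000ff means cut at S767, F902. After flipping Y the toolpath is (165.74,108.62) → (183.51,108.62) → (183.51,24.78) → (165.74,24.78) → (165.74,108.62), returning to the start.

Shape 6 is a cubic bezier drawn with `<path>`. Its stroke #ff00ff means engrave at S328, F2576. After flipping Y the toolpath is (50.76,159.73) → (57.62,158.95) → (80.20,157.50) → (113.60,155.68) → (152.87,153.75) → (193.11,152.00) → (229.37,150.69) → (256.74,150.11) → (270.30,150.53).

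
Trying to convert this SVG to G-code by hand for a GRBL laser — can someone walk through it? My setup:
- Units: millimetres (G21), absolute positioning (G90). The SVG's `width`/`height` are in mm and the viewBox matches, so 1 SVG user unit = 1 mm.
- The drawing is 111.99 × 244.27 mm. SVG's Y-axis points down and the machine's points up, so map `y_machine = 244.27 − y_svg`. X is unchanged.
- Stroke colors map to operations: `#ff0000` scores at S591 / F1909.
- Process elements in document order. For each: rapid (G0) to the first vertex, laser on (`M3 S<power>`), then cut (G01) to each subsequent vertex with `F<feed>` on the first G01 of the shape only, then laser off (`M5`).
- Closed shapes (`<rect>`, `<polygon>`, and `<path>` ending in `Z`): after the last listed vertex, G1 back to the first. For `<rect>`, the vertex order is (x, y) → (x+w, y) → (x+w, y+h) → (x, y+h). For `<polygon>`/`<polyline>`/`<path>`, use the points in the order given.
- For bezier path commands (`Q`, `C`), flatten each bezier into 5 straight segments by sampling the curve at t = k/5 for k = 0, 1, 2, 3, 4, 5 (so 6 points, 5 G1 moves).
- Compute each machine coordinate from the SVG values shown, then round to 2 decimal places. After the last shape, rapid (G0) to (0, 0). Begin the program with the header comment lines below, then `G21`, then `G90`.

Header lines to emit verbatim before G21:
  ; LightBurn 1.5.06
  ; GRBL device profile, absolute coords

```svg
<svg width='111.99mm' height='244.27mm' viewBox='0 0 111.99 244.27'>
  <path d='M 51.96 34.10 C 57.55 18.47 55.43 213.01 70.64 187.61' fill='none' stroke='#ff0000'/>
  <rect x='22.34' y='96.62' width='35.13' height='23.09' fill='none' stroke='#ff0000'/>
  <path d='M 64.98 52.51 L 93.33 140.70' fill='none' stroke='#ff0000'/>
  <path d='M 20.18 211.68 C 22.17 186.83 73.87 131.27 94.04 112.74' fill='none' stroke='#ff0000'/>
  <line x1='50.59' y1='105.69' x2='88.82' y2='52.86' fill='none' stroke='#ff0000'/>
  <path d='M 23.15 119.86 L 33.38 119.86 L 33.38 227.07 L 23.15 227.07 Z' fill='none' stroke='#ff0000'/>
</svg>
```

; LightBurn 1.5.06
; GRBL device profile, absolute coords
G21
G90
G0 X51.96 Y210.17
M3 S591
G01 X54.59 Y197.77 F1909
G01 X56.57 Y155.57
G01 X59.10 Y104.22
G01 X63.39 Y64.37
G01 X70.64 Y56.66
M5
G0 X22.34 Y147.65
M3 S591
G01 X57.47 Y147.65 F1909
G01 X57.47 Y124.56
G01 X22.34 Y124.56
G01 X22.34 Y147.65
M5
G0 X64.98 Y191.76
M3 S591
G01 X93.33 Y103.57 F1909
M5
G0 X20.18 Y32.59
M3 S591
G01 X26.69 Y50.64 F1909
G01 X41.23 Y72.82
G01 X59.90 Y95.85
G01 X78.80 Y116.51
G01 X94.04 Y131.53
M5
G0 X50.59 Y138.58
M3 S591
G01 X88.82 Y191.41 F1909
M5
G0 X23.15 Y124.41
M3 S591
G01 X33.38 Y124.41 F1909
G01 X33.38 Y17.20
G01 X23.15 Y17.20
G01 X23.15 Y124.41
M5
G0 X0.00 Y0.00

Since the viewBox matches the mm dimensions, user units are millimetres directly. The only transform is the Y-flip y_m = 244.27 − y_svg.

Shape 1 is a cubic bezier drawn with `<path>`. Its stroke #ff0000 means score at S591, F1909. After flipping Y the toolpath is (51.96,210.17) → (54.59,197.77) → (56.57,155.57) → (59.10,104.22) → (63.39,64.37) → (70.64,56.66).

Shape 2 is a rectangle drawn with `<rect>`. Its stroke #ff0000 means score at S591, F1909. After flipping Y the toolpath is (22.34,147.65) → (57.47,147.65) → (57.47,124.56) → (22.34,124.56) → (22.34,147.65), returning to the start.

Shape 3 is a line segment drawn with `<path>`. Its stroke #ff0000 means score at S591, F1909. After flipping Y the toolpath is (64.98,191.76) → (93.33,103.57).

Shape 4 is a cubic bezier drawn with `<path>`. Its stroke #ff0000 means score at S591, F1909. After flipping Y the toolpath is (20.18,32.59) → (26.69,50.64) → (41.23,72.82) → (59.90,95.85) → (78.80,116.51) → (94.04,131.53).

Shape 5 is a line segment drawn with `<line>`. Its stroke #ff0000 means score at S591, F1909. After flipping Y the toolpath is (50.59,138.58) → (88.82,191.41).

Shape 6 is a rectangle drawn with `<path>`. Its stroke #ff0000 means score at S591, F1909. After flipping Y the toolpath is (23.15,124.41) → (33.38,124.41) → (33.38,17.20) → (23.15,17.20) → (23.15,124.41), returning to the start.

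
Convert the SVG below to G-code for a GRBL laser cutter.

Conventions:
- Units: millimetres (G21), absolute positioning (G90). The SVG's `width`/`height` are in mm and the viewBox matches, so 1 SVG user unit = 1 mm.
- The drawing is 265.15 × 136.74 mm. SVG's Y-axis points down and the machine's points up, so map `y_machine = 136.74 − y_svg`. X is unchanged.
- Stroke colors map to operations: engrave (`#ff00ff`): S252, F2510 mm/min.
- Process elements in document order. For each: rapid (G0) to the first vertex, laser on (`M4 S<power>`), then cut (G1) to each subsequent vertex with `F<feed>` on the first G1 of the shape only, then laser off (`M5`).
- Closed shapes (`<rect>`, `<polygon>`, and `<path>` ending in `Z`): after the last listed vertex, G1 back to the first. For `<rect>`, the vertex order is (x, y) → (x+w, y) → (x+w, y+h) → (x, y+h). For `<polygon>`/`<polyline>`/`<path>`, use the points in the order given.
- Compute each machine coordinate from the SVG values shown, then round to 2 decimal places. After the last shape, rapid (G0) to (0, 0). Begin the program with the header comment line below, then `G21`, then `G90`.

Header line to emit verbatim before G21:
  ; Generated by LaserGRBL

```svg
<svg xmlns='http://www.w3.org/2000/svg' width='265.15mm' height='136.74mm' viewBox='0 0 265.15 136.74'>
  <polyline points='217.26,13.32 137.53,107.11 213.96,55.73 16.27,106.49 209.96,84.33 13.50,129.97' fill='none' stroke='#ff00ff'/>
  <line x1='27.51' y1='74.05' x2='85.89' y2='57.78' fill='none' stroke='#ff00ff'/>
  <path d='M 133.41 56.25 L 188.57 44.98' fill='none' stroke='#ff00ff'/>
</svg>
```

; Generated by LaserGRBL
G21
G90
G0 X217.26 Y123.42
M4 S252
G1 X137.53 Y29.63 F2510
G1 X213.96 Y81.01
G1 X16.27 Y30.25
G1 X209.96 Y52.41
G1 X13.50 Y6.77
M5
G0 X27.51 Y62.69
M4 S252
G1 X85.89 Y78.96 F2510
M5
G0 X133.41 Y80.49
M4 S252
G1 X188.57 Y91.76 F2510
M5
G0 X0.00 Y0.00

viewBox `0 0 265.15 136.74` with mm width/height → 1 unit = 1 mm. Flip: y_m = 136.74 − y_svg.

**Shape 1** — `<polyline>` open polyline, stroke `#ff00ff` → engrave (S252, F2510). Machine vertices: (217.26,123.42) → (137.53,29.63) → (213.96,81.01) → (16.27,30.25) → (209.96,52.41) → (13.50,6.77). Open path.

**Shape 2** — `<line>` line segment, stroke `#ff00ff` → engrave (S252, F2510). Machine vertices: (27.51,62.69) → (85.89,78.96). Open path.

**Shape 3** — `<path>` line segment, stroke `#ff00ff` → engrave (S252, F2510). Machine vertices: (133.41,80.49) → (188.57,91.76). Open path.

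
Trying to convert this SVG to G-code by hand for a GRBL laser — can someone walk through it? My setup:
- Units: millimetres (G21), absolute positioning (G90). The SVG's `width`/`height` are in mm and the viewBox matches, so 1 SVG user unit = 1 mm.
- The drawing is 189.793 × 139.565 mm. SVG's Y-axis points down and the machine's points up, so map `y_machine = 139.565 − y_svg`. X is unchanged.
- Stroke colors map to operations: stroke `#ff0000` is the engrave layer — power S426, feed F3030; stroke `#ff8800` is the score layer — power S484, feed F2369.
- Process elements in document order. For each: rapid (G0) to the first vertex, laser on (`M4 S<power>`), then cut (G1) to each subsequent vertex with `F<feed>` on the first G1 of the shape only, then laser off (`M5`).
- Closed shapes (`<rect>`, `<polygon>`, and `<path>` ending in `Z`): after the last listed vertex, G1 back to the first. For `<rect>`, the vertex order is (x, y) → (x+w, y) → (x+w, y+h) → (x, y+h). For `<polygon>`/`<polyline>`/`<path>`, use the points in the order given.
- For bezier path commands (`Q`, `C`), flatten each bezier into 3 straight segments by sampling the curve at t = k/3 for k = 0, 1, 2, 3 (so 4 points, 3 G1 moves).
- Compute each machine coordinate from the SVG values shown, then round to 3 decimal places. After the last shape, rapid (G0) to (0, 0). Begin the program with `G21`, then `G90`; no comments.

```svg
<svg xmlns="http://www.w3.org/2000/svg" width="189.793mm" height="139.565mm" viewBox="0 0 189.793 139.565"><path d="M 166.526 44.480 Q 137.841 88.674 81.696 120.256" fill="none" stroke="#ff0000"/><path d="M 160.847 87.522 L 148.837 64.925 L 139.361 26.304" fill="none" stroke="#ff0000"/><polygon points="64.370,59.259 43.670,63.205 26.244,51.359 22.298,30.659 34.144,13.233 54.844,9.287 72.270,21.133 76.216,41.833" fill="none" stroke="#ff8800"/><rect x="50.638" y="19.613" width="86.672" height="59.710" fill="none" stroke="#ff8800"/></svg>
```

G21
G90
G0 X166.526 Y95.085
M4 S426
G1 X144.352 Y67.024 F3030
G1 X116.075 Y41.765
G1 X81.696 Y19.309
M5
G0 X160.847 Y52.043
M4 S426
G1 X148.837 Y74.640 F3030
G1 X139.361 Y113.261
M5
G0 X64.370 Y80.306
M4 S484
G1 X43.670 Y76.360 F2369
G1 X26.244 Y88.206
G1 X22.298 Y108.906
G1 X34.144 Y126.332
G1 X54.844 Y130.278
G1 X72.270 Y118.432
G1 X76.216 Y97.732
G1 X64.370 Y80.306
M5
G0 X50.638 Y119.952
M4 S484
G1 X137.310 Y119.952 F2369
G1 X137.310 Y60.242
G1 X50.638 Y60.242
G1 X50.638 Y119.952
M5
G0 X0.000 Y0.000

Since the viewBox matches the mm dimensions, user units are millimetres directly. The only transform is the Y-flip y_m = 139.565 − y_svg.

Shape 1 is a quadratic bezier drawn with `<path>`. Its stroke #ff0000 means engrave at S426, F3030. After flipping Y the toolpath is (166.526,95.085) → (144.352,67.024) → (116.075,41.765) → (81.696,19.309).

Shape 2 is a open polyline drawn with `<path>`. Its stroke #ff0000 means engrave at S426, F3030. After flipping Y the toolpath is (160.847,52.043) → (148.837,74.640) → (139.361,113.261).

Shape 3 is a regular polygon drawn with `<polygon>`. Its stroke #ff8800 means score at S484, F2369. After flipping Y the toolpath is (64.370,80.306) → (43.670,76.360) → (26.244,88.206) → (22.298,108.906) → (34.144,126.332) → (54.844,130.278) → (72.270,118.432) → (76.216,97.732) → (64.370,80.306), returning to the start.

Shape 4 is a rectangle drawn with `<rect>`. Its stroke #ff8800 means score at S484, F2369. After flipping Y the toolpath is (50.638,119.952) → (137.310,119.952) → (137.310,60.242) → (50.638,60.242) → (50.638,119.952), returning to the start.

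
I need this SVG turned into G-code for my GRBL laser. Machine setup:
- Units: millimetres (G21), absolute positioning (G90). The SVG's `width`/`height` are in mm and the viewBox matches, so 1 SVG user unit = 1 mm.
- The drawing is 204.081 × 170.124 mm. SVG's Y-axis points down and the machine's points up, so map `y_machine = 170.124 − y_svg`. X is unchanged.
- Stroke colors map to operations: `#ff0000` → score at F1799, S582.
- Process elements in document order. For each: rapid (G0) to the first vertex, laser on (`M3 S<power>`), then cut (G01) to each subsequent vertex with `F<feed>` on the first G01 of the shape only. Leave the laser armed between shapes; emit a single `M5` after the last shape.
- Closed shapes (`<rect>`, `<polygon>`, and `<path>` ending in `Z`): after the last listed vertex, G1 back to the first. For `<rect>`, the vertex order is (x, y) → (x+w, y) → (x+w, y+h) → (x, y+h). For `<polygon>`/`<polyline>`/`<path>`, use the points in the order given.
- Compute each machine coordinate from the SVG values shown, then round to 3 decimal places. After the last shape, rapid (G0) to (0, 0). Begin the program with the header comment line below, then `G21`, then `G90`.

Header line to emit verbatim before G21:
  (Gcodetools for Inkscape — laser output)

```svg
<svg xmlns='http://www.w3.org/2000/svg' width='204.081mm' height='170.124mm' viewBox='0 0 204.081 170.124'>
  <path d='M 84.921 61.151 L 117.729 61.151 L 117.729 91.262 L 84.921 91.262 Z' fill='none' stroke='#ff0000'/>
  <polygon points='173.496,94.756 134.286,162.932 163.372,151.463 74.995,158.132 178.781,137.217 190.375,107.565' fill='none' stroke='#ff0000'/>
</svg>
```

(Gcodetools for Inkscape — laser output)
G21
G90
G0 X84.921 Y108.973
M3 S582
G01 X117.729 Y108.973 F1799
G01 X117.729 Y78.862
G01 X84.921 Y78.862
G01 X84.921 Y108.973
G0 X173.496 Y75.368
M3 S582
G01 X134.286 Y7.192 F1799
G01 X163.372 Y18.661
G01 X74.995 Y11.992
G01 X178.781 Y32.907
G01 X190.375 Y62.559
G01 X173.496 Y75.368
M5
G0 X0.000 Y0.000

Since the viewBox matches the mm dimensions, user units are millimetres directly. The only transform is the Y-flip y_m = 170.124 − y_svg.

Shape 1 is a rectangle drawn with `<path>`. Its stroke #ff0000 means score at S582, F1799. After flipping Y the toolpath is (84.921,108.973) → (117.729,108.973) → (117.729,78.862) → (84.921,78.862) → (84.921,108.973), returning to the start.

Shape 2 is a closed polygon drawn with `<polygon>`. Its stroke #ff0000 means score at S582, F1799. After flipping Y the toolpath is (173.496,75.368) → (134.286,7.192) → (163.372,18.661) → (74.995,11.992) → (178.781,32.907) → (190.375,62.559) → (173.496,75.368), returning to the start.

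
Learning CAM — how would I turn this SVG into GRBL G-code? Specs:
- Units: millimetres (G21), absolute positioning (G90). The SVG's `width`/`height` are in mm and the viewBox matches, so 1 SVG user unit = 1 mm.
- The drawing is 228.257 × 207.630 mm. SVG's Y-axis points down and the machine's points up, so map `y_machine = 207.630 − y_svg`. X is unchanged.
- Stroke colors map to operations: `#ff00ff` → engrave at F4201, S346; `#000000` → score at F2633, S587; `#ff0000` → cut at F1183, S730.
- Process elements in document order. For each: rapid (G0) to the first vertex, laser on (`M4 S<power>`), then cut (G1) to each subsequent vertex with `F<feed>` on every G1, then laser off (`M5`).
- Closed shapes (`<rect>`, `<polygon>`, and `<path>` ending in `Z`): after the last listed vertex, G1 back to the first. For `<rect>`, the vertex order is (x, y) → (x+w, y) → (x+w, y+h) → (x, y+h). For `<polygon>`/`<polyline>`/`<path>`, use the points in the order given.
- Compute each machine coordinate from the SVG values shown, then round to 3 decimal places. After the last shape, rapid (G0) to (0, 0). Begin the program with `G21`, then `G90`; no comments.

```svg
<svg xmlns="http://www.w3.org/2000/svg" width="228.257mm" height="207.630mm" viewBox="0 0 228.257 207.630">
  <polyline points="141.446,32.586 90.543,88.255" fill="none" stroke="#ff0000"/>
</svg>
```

viewBox `0 0 228.257 207.630` with mm width/height → 1 unit = 1 mm. Flip: y_m = 207.630 − y_svg.

**Shape 1** — `<polyline>` line segment, stroke `#ff0000` → cut (S730, F1183). Machine vertices: (141.446,175.044) → (90.543,119.375). Open path.

G21
G90
G0 X141.446 Y175.044
M4 S730
G1 X90.543 Y119.375 F1183
M5
G0 X0.000 Y0.000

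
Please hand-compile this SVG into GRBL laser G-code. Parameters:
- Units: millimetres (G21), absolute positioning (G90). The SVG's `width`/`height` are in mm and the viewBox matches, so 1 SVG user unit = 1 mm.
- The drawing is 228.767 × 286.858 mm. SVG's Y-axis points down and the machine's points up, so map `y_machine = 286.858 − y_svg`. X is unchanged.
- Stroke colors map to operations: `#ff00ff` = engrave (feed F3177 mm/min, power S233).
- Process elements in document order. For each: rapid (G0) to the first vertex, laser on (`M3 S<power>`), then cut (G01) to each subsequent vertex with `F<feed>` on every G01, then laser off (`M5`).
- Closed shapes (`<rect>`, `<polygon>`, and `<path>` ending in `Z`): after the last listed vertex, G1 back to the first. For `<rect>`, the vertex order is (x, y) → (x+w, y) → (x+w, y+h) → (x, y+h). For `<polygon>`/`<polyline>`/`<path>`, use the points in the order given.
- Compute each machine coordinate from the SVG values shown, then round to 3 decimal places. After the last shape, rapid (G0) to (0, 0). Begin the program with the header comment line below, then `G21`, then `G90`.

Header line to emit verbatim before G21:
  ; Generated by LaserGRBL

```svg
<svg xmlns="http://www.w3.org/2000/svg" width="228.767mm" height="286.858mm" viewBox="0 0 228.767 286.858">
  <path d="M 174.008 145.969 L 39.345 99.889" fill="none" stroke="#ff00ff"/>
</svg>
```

1 u = 1 mm; y_m = 286.858 − y.

[1] `<path>` line segment, #ff00ff→engrave S233 F3177: (174.008,140.889) → (39.345,186.969)

; Generated by LaserGRBL
G21
G90
G0 X174.008 Y140.889
M3 S233
G01 X39.345 Y186.969 F3177
M5
G0 X0.000 Y0.000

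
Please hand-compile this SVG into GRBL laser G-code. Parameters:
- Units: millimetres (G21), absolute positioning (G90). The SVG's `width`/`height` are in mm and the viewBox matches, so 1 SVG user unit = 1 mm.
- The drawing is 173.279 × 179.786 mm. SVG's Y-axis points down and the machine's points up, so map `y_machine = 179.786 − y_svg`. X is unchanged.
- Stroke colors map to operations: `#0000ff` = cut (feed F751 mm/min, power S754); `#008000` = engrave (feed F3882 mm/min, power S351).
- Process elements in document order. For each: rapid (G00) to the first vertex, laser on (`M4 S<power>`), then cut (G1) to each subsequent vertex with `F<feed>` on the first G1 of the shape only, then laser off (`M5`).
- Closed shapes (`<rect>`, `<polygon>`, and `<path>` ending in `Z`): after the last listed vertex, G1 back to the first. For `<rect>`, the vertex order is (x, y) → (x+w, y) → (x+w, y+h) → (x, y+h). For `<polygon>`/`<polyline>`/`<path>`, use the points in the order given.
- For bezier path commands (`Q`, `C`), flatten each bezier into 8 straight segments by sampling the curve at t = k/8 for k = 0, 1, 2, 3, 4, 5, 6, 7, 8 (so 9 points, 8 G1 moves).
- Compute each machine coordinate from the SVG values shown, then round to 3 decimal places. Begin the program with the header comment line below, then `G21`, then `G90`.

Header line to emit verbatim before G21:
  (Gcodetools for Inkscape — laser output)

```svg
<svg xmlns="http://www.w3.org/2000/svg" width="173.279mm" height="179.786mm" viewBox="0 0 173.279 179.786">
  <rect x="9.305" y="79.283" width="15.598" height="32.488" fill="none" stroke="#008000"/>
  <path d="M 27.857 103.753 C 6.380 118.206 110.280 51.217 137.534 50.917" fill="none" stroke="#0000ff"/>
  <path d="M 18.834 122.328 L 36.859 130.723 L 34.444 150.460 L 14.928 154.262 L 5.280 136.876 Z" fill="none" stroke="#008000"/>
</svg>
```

(Gcodetools for Inkscape — laser output)
G21
G90
G00 X9.305 Y100.503
M4 S351
G1 X24.903 Y100.503 F3882
G1 X24.903 Y68.015
G1 X9.305 Y68.015
G1 X9.305 Y100.503
M5
G00 X27.857 Y76.033
M4 S754
G1 X25.286 Y74.141 F751
G1 X32.101 Y78.149
G1 X45.935 Y86.320
G1 X64.421 Y96.919
G1 X85.192 Y108.209
G1 X105.879 Y118.454
G1 X124.116 Y125.920
G1 X137.534 Y128.869
M5
G00 X18.834 Y57.458
M4 S351
G1 X36.859 Y49.063 F3882
G1 X34.444 Y29.326
G1 X14.928 Y25.524
G1 X5.280 Y42.910
G1 X18.834 Y57.458
M5

Since the viewBox matches the mm dimensions, user units are millimetres directly. The only transform is the Y-flip y_m = 179.786 − y_svg.

Shape 1 is a rectangle drawn with `<rect>`. Its stroke #008000 means engrave at S351, F3882. After flipping Y the toolpath is (9.305,100.503) → (24.903,100.503) → (24.903,68.015) → (9.305,68.015) → (9.305,100.503), returning to the start.

Shape 2 is a cubic bezier drawn with `<path>`. Its stroke #0000ff means cut at S754, F751. After flipping Y the toolpath is (27.857,76.033) → (25.286,74.141) → (32.101,78.149) → (45.935,86.320) → (64.421,96.919) → (85.192,108.209) → (105.879,118.454) → (124.116,125.920) → (137.534,128.869).

Shape 3 is a regular polygon drawn with `<path>`. Its stroke #008000 means engrave at S351, F3882. After flipping Y the toolpath is (18.834,57.458) → (36.859,49.063) → (34.444,29.326) → (14.928,25.524) → (5.280,42.910) → (18.834,57.458), returning to the start.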